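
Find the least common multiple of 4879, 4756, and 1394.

4879 = 7 × 17 × 41
4756 = 2^2 × 29 × 41
1394 = 2 × 17 × 41
LCM(4879, 4756, 1394) = 2^2 × 7 × 17 × 29 × 41 = 565964.

565964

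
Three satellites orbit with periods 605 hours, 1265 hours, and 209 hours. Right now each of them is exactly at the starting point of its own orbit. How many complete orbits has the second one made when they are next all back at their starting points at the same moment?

All finish a whole number of cycles simultaneously at t = LCM of the periods.
605 = 5 × 11^2
1265 = 5 × 11 × 23
209 = 11 × 19
LCM(605, 1265, 209) = 5 × 11^2 × 19 × 23 = 264385.
Orbits for period 1265: 264385 / 1265 = 209.

209 orbits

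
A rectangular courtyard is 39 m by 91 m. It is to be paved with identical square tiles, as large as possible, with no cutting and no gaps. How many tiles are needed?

21

Tile side = gcd(39, 91).
39 = 3 × 13
91 = 7 × 13
gcd(39, 91) = 13.
Tiles: (39/13) × (91/13) = 3 × 7 = 21.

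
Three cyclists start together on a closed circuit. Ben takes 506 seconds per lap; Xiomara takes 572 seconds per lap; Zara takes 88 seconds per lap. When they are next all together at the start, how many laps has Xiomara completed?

46 laps

All finish a whole number of cycles simultaneously at t = LCM of the periods.
506 = 2 × 11 × 23
572 = 2^2 × 11 × 13
88 = 2^3 × 11
LCM(506, 572, 88) = 2^3 × 11 × 13 × 23 = 26312.
Laps for period 572: 26312 / 572 = 46.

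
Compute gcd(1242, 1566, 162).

54

1242 = 2 × 3^3 × 23
1566 = 2 × 3^3 × 29
162 = 2 × 3^4
gcd(1242, 1566, 162) = 2 × 3^3 = 54.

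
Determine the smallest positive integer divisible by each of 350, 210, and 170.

17850

350 = 2 × 5^2 × 7
210 = 2 × 3 × 5 × 7
170 = 2 × 5 × 17
LCM(350, 210, 170) = 2 × 3 × 5^2 × 7 × 17 = 17850.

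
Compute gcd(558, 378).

558 = 2 × 3^2 × 31
378 = 2 × 3^3 × 7
gcd(558, 378) = 2 × 3^2 = 18.

18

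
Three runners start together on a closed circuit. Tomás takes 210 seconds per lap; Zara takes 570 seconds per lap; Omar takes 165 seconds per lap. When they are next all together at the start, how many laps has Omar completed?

266 laps

The first common completion time is the LCM of the periods.
210 = 2 × 3 × 5 × 7
570 = 2 × 3 × 5 × 19
165 = 3 × 5 × 11
LCM(210, 570, 165) = 2 × 3 × 5 × 7 × 11 × 19 = 43890.
Laps for period 165: 43890 / 165 = 266.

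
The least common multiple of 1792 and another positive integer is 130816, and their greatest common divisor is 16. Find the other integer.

1168

gcd × lcm = product of the two integers, so the other integer is (16 × 130816) / 1792 = 1168.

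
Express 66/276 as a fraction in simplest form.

66 = 2 × 3 × 11
276 = 2^2 × 3 × 23
gcd(66, 276) = 2 × 3 = 6.
Divide numerator and denominator by 6: 66/276 = 11/46.

11/46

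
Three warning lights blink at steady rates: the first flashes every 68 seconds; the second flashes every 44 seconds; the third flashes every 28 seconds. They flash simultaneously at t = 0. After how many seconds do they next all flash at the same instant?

We need the least common multiple of the intervals.
68 = 2^2 × 17
44 = 2^2 × 11
28 = 2^2 × 7
LCM(68, 44, 28) = 2^2 × 7 × 11 × 17 = 5236.

5236 seconds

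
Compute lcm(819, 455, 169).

819 = 3^2 × 7 × 13
455 = 5 × 7 × 13
169 = 13^2
LCM(819, 455, 169) = 3^2 × 5 × 7 × 13^2 = 53235.

53235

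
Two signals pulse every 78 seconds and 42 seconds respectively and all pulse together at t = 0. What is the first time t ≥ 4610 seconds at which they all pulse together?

Joint pulses occur at multiples of LCM(78, 42).
78 = 2 × 3 × 13
42 = 2 × 3 × 7
LCM(78, 42) = 2 × 3 × 7 × 13 = 546.
Smallest multiple of 546 that is ≥ 4610: ⌈4610/546⌉ × 546 = 9 × 546 = 4914.

4914 seconds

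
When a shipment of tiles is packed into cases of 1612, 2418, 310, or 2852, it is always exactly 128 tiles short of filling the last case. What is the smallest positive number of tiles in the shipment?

Being 128 short of a full case of size k means N ≡ −128 (mod k), i.e. N + 128 is a multiple of each size.
1612 = 2^2 × 13 × 31
2418 = 2 × 3 × 13 × 31
310 = 2 × 5 × 31
2852 = 2^2 × 23 × 31
LCM(1612, 2418, 310, 2852) = 2^2 × 3 × 5 × 13 × 23 × 31 = 556140.
Smallest positive N is 556140 − 128 = 556012.

556012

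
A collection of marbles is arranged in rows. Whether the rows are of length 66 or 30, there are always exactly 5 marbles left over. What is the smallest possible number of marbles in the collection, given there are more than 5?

N − 5 must be a common multiple of 66 and 30.
66 = 2 × 3 × 11
30 = 2 × 3 × 5
LCM(66, 30) = 2 × 3 × 5 × 11 = 330.
Smallest N > 5 is LCM + 5 = 330 + 5 = 335.

335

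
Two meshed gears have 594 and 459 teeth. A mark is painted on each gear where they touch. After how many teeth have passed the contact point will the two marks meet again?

10098 teeth

The first simultaneous occurrence is after LCM of the individual periods.
594 = 2 × 3^3 × 11
459 = 3^3 × 17
LCM(594, 459) = 2 × 3^3 × 11 × 17 = 10098.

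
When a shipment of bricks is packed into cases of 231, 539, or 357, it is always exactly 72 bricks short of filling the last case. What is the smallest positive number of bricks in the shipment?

27417

Being 72 short of a full case of size k means N ≡ −72 (mod k), i.e. N + 72 is a multiple of each size.
231 = 3 × 7 × 11
539 = 7^2 × 11
357 = 3 × 7 × 17
LCM(231, 539, 357) = 3 × 7^2 × 11 × 17 = 27489.
Smallest positive N is 27489 − 72 = 27417.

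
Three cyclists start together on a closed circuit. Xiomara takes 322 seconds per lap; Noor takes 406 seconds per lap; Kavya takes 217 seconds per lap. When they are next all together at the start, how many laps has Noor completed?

They are all back at their starting positions together after one LCM of the periods.
322 = 2 × 7 × 23
406 = 2 × 7 × 29
217 = 7 × 31
LCM(322, 406, 217) = 2 × 7 × 23 × 29 × 31 = 289478.
Laps for period 406: 289478 / 406 = 713.

713 laps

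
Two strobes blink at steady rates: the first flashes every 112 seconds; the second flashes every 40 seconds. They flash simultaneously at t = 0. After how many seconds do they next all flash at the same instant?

560 seconds

They coincide at every common multiple of the periods; the first is the LCM.
112 = 2^4 × 7
40 = 2^3 × 5
LCM(112, 40) = 2^4 × 5 × 7 = 560.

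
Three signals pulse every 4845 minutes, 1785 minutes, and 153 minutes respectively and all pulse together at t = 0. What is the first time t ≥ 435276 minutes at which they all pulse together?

508725 minutes

Joint pulses occur at multiples of LCM(4845, 1785, 153).
4845 = 3 × 5 × 17 × 19
1785 = 3 × 5 × 7 × 17
153 = 3^2 × 17
LCM(4845, 1785, 153) = 3^2 × 5 × 7 × 17 × 19 = 101745.
Smallest multiple of 101745 that is ≥ 435276: ⌈435276/101745⌉ × 101745 = 5 × 101745 = 508725.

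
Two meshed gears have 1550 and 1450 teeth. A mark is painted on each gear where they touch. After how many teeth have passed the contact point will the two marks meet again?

We need the least common multiple of the intervals.
1550 = 2 × 5^2 × 31
1450 = 2 × 5^2 × 29
LCM(1550, 1450) = 2 × 5^2 × 29 × 31 = 44950.

44950 teeth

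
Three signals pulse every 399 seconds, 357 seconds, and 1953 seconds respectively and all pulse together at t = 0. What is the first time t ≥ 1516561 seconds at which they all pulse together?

Joint pulses occur at multiples of LCM(399, 357, 1953).
399 = 3 × 7 × 19
357 = 3 × 7 × 17
1953 = 3^2 × 7 × 31
LCM(399, 357, 1953) = 3^2 × 7 × 17 × 19 × 31 = 630819.
Smallest multiple of 630819 that is ≥ 1516561: ⌈1516561/630819⌉ × 630819 = 3 × 630819 = 1892457.

1892457 seconds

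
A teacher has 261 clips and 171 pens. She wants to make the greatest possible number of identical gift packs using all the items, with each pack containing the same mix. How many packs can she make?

By the Euclidean algorithm:
261 = 1 × 171 + 90
171 = 1 × 90 + 81
90 = 1 × 81 + 9
81 = 9 × 9 + 0
gcd(261, 171) = 9.

9 packs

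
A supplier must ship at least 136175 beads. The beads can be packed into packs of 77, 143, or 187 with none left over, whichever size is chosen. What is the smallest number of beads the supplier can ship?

The number of beads must be a common multiple of 77, 143, and 187, so a multiple of their LCM.
77 = 7 × 11
143 = 11 × 13
187 = 11 × 17
LCM(77, 143, 187) = 7 × 11 × 13 × 17 = 17017.
Smallest multiple of 17017 that is ≥ 136175: ⌈136175/17017⌉ × 17017 = 9 × 17017 = 153153.

153153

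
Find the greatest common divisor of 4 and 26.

4 = 2^2
26 = 2 × 13
gcd(4, 26) = 2.

2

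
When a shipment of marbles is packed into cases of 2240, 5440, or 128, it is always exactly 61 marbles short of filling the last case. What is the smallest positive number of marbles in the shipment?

76099

Being 61 short of a full case of size k means N ≡ −61 (mod k), i.e. N + 61 is a multiple of each size.
2240 = 2^6 × 5 × 7
5440 = 2^6 × 5 × 17
128 = 2^7
LCM(2240, 5440, 128) = 2^7 × 5 × 7 × 17 = 76160.
Smallest positive N is 76160 − 61 = 76099.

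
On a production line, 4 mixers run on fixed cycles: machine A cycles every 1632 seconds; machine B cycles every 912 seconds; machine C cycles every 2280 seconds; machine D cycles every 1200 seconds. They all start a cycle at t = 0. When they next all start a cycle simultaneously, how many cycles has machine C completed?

340 cycles

The first common completion time is the LCM of the periods.
1632 = 2^5 × 3 × 17
912 = 2^4 × 3 × 19
2280 = 2^3 × 3 × 5 × 19
1200 = 2^4 × 3 × 5^2
LCM(1632, 912, 2280, 1200) = 2^5 × 3 × 5^2 × 17 × 19 = 775200.
Cycles for period 2280: 775200 / 2280 = 340.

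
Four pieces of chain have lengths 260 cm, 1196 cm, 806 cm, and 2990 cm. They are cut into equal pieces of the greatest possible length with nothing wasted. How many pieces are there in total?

202

Piece length = gcd(260, 1196, 806, 2990).
260 = 2^2 × 5 × 13
1196 = 2^2 × 13 × 23
806 = 2 × 13 × 31
2990 = 2 × 5 × 13 × 23
gcd(260, 1196, 806, 2990) = 2 × 13 = 26.
Total pieces = 260/26 + 1196/26 + 806/26 + 2990/26 = 10 + 46 + 31 + 115 = 202.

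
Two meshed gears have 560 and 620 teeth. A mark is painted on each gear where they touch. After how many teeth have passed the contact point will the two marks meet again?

They coincide at every common multiple of the periods; the first is the LCM.
560 = 2^4 × 5 × 7
620 = 2^2 × 5 × 31
LCM(560, 620) = 2^4 × 5 × 7 × 31 = 17360.

17360 teeth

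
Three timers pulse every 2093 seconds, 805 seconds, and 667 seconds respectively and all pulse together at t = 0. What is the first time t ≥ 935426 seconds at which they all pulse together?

Joint pulses occur at multiples of LCM(2093, 805, 667).
2093 = 7 × 13 × 23
805 = 5 × 7 × 23
667 = 23 × 29
LCM(2093, 805, 667) = 5 × 7 × 13 × 23 × 29 = 303485.
Smallest multiple of 303485 that is ≥ 935426: ⌈935426/303485⌉ × 303485 = 4 × 303485 = 1213940.

1213940 seconds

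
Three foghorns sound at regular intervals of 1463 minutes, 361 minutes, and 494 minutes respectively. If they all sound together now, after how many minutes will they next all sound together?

722722 minutes

They coincide at every common multiple of the periods; the first is the LCM.
1463 = 7 × 11 × 19
361 = 19^2
494 = 2 × 13 × 19
LCM(1463, 361, 494) = 2 × 7 × 11 × 13 × 19^2 = 722722.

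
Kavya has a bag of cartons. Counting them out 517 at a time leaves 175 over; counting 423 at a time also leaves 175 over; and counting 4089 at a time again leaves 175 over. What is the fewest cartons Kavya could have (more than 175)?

135112

N − 175 must be a common multiple of 517, 423, and 4089.
517 = 11 × 47
423 = 3^2 × 47
4089 = 3 × 29 × 47
LCM(517, 423, 4089) = 3^2 × 11 × 29 × 47 = 134937.
Smallest N > 175 is LCM + 175 = 134937 + 175 = 135112.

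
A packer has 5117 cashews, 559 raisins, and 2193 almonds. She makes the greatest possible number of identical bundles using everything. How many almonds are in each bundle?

Number of bundles = gcd(5117, 559, 2193).
5117 = 7 × 17 × 43
559 = 13 × 43
2193 = 3 × 17 × 43
gcd(5117, 559, 2193) = 43.
almonds per bundle = 2193 / 43 = 51.

51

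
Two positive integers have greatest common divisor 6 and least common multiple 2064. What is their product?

12384

For any two positive integers, gcd × lcm = product = 6 × 2064 = 12384.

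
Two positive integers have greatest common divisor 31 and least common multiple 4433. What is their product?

137423

For any two positive integers, gcd × lcm = product = 31 × 4433 = 137423.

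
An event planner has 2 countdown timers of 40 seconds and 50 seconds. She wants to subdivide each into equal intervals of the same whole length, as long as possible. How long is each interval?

The interval must divide each timer length; the longest such is the gcd.
40 = 2^3 × 5
50 = 2 × 5^2
gcd(40, 50) = 2 × 5 = 10.

10 seconds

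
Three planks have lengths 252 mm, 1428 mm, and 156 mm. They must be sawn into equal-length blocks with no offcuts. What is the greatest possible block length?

12 mm

The block length must divide every plank, so the greatest is gcd(252, 1428, 156).
252 = 2^2 × 3^2 × 7
1428 = 2^2 × 3 × 7 × 17
156 = 2^2 × 3 × 13
gcd(252, 1428, 156) = 2^2 × 3 = 12.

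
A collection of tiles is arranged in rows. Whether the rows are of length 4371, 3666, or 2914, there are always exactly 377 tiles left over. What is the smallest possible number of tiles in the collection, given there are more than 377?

N − 377 must be a common multiple of 4371, 3666, and 2914.
4371 = 3 × 31 × 47
3666 = 2 × 3 × 13 × 47
2914 = 2 × 31 × 47
LCM(4371, 3666, 2914) = 2 × 3 × 13 × 31 × 47 = 113646.
Smallest N > 377 is LCM + 377 = 113646 + 377 = 114023.

114023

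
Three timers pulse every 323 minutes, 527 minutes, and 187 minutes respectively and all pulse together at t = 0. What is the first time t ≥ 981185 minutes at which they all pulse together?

991287 minutes

Joint pulses occur at multiples of LCM(323, 527, 187).
323 = 17 × 19
527 = 17 × 31
187 = 11 × 17
LCM(323, 527, 187) = 11 × 17 × 19 × 31 = 110143.
Smallest multiple of 110143 that is ≥ 981185: ⌈981185/110143⌉ × 110143 = 9 × 110143 = 991287.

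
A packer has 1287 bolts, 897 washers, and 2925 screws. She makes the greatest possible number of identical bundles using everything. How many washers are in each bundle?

23

Number of bundles = gcd(1287, 897, 2925).
1287 = 3^2 × 11 × 13
897 = 3 × 13 × 23
2925 = 3^2 × 5^2 × 13
gcd(1287, 897, 2925) = 3 × 13 = 39.
washers per bundle = 897 / 39 = 23.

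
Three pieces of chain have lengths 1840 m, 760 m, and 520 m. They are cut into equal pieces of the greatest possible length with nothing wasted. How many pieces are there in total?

78

Piece length = gcd(1840, 760, 520).
1840 = 2^4 × 5 × 23
760 = 2^3 × 5 × 19
520 = 2^3 × 5 × 13
gcd(1840, 760, 520) = 2^3 × 5 = 40.
Total pieces = 1840/40 + 760/40 + 520/40 = 46 + 19 + 13 = 78.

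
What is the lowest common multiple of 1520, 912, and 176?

50160

1520 = 2^4 × 5 × 19
912 = 2^4 × 3 × 19
176 = 2^4 × 11
LCM(1520, 912, 176) = 2^4 × 3 × 5 × 11 × 19 = 50160.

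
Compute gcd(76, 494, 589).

76 = 2^2 × 19
494 = 2 × 13 × 19
589 = 19 × 31
gcd(76, 494, 589) = 19.

19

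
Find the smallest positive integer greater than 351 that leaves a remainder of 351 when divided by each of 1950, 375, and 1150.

N − 351 must be a common multiple of 1950, 375, and 1150.
1950 = 2 × 3 × 5^2 × 13
375 = 3 × 5^3
1150 = 2 × 5^2 × 23
LCM(1950, 375, 1150) = 2 × 3 × 5^3 × 13 × 23 = 224250.
Smallest N > 351 is LCM + 351 = 224250 + 351 = 224601.

224601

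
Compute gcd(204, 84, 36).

204 = 2^2 × 3 × 17
84 = 2^2 × 3 × 7
36 = 2^2 × 3^2
gcd(204, 84, 36) = 2^2 × 3 = 12.

12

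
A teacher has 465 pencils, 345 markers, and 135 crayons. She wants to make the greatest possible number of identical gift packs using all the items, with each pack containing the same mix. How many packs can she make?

The pack count must divide each quantity, so the greatest is gcd(465, 345, 135).
465 = 3 × 5 × 31
345 = 3 × 5 × 23
135 = 3^3 × 5
gcd(465, 345, 135) = 3 × 5 = 15.

15 packs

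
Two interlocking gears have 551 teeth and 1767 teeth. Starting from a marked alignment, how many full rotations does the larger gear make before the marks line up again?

They are all back at their starting positions together after one LCM of the periods.
551 = 19 × 29
1767 = 3 × 19 × 31
LCM(551, 1767) = 3 × 19 × 29 × 31 = 51243.
Rotations for period 1767: 51243 / 1767 = 29.

29 rotations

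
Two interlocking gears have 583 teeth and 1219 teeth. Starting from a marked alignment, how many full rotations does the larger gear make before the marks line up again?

They are all back at their starting positions together after one LCM of the periods.
583 = 11 × 53
1219 = 23 × 53
LCM(583, 1219) = 11 × 23 × 53 = 13409.
Rotations for period 1219: 13409 / 1219 = 11.

11 rotations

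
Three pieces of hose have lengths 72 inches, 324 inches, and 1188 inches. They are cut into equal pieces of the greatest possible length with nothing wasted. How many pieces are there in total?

44

Piece length = gcd(72, 324, 1188).
72 = 2^3 × 3^2
324 = 2^2 × 3^4
1188 = 2^2 × 3^3 × 11
gcd(72, 324, 1188) = 2^2 × 3^2 = 36.
Total pieces = 72/36 + 324/36 + 1188/36 = 2 + 9 + 33 = 44.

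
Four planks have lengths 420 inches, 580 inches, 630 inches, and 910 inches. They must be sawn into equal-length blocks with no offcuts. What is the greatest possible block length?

This is the greatest common divisor of 420, 580, 630, and 910.
420 = 2^2 × 3 × 5 × 7
580 = 2^2 × 5 × 29
630 = 2 × 3^2 × 5 × 7
910 = 2 × 5 × 7 × 13
gcd(420, 580, 630, 910) = 2 × 5 = 10.

10 inches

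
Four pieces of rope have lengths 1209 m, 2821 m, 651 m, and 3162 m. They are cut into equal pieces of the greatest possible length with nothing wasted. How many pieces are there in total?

Piece length = gcd(1209, 2821, 651, 3162).
1209 = 3 × 13 × 31
2821 = 7 × 13 × 31
651 = 3 × 7 × 31
3162 = 2 × 3 × 17 × 31
gcd(1209, 2821, 651, 3162) = 31.
Total pieces = 1209/31 + 2821/31 + 651/31 + 3162/31 = 39 + 91 + 21 + 102 = 253.

253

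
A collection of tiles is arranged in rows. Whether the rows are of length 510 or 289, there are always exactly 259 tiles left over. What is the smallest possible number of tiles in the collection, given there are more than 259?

N − 259 must be a common multiple of 510 and 289.
510 = 2 × 3 × 5 × 17
289 = 17^2
LCM(510, 289) = 2 × 3 × 5 × 17^2 = 8670.
Smallest N > 259 is LCM + 259 = 8670 + 259 = 8929.

8929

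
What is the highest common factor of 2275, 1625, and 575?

2275 = 5^2 × 7 × 13
1625 = 5^3 × 13
575 = 5^2 × 23
gcd(2275, 1625, 575) = 5^2 = 25.

25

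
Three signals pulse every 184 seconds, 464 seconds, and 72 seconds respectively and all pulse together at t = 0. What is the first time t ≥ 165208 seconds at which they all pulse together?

Joint pulses occur at multiples of LCM(184, 464, 72).
184 = 2^3 × 23
464 = 2^4 × 29
72 = 2^3 × 3^2
LCM(184, 464, 72) = 2^4 × 3^2 × 23 × 29 = 96048.
Smallest multiple of 96048 that is ≥ 165208: ⌈165208/96048⌉ × 96048 = 2 × 96048 = 192096.

192096 seconds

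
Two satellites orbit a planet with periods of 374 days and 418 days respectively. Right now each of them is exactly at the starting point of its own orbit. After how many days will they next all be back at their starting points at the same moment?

We need the least common multiple of the intervals.
374 = 2 × 11 × 17
418 = 2 × 11 × 19
LCM(374, 418) = 2 × 11 × 17 × 19 = 7106.

7106 days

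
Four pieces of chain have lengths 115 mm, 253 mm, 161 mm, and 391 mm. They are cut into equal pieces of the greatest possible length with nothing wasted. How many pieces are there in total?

40

Piece length = gcd(115, 253, 161, 391).
115 = 5 × 23
253 = 11 × 23
161 = 7 × 23
391 = 17 × 23
gcd(115, 253, 161, 391) = 23.
Total pieces = 115/23 + 253/23 + 161/23 + 391/23 = 5 + 11 + 7 + 17 = 40.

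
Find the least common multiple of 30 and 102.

30 = 2 × 3 × 5
102 = 2 × 3 × 17
LCM(30, 102) = 2 × 3 × 5 × 17 = 510.

510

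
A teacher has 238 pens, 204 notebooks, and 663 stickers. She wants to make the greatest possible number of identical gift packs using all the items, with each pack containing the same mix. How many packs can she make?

17 packs

The pack count must divide each quantity, so the greatest is gcd(238, 204, 663).
238 = 2 × 7 × 17
204 = 2^2 × 3 × 17
663 = 3 × 13 × 17
gcd(238, 204, 663) = 17.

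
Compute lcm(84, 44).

924

84 = 2^2 × 3 × 7
44 = 2^2 × 11
LCM(84, 44) = 2^2 × 3 × 7 × 11 = 924.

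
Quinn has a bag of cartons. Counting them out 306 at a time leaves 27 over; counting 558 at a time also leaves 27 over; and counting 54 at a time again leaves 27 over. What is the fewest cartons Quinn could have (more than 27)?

N − 27 must be a common multiple of 306, 558, and 54.
306 = 2 × 3^2 × 17
558 = 2 × 3^2 × 31
54 = 2 × 3^3
LCM(306, 558, 54) = 2 × 3^3 × 17 × 31 = 28458.
Smallest N > 27 is LCM + 27 = 28458 + 27 = 28485.

28485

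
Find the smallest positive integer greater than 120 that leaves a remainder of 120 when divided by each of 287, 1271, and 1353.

293721

N − 120 must be a common multiple of 287, 1271, and 1353.
287 = 7 × 41
1271 = 31 × 41
1353 = 3 × 11 × 41
LCM(287, 1271, 1353) = 3 × 7 × 11 × 31 × 41 = 293601.
Smallest N > 120 is LCM + 120 = 293601 + 120 = 293721.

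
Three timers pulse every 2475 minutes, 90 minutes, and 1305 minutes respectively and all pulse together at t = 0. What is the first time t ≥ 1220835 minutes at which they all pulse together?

1291950 minutes

Joint pulses occur at multiples of LCM(2475, 90, 1305).
2475 = 3^2 × 5^2 × 11
90 = 2 × 3^2 × 5
1305 = 3^2 × 5 × 29
LCM(2475, 90, 1305) = 2 × 3^2 × 5^2 × 11 × 29 = 143550.
Smallest multiple of 143550 that is ≥ 1220835: ⌈1220835/143550⌉ × 143550 = 9 × 143550 = 1291950.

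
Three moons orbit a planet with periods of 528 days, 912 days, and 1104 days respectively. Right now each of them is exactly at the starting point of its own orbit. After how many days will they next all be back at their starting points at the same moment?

They coincide at every common multiple of the periods; the first is the LCM.
528 = 2^4 × 3 × 11
912 = 2^4 × 3 × 19
1104 = 2^4 × 3 × 23
LCM(528, 912, 1104) = 2^4 × 3 × 11 × 19 × 23 = 230736.

230736 days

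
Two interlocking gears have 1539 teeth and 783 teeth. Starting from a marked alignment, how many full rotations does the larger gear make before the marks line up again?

29 rotations

They are all back at their starting positions together after one LCM of the periods.
1539 = 3^4 × 19
783 = 3^3 × 29
LCM(1539, 783) = 3^4 × 19 × 29 = 44631.
Rotations for period 1539: 44631 / 1539 = 29.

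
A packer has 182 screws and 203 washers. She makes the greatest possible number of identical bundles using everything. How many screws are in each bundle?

Number of bundles = gcd(182, 203).
182 = 2 × 7 × 13
203 = 7 × 29
gcd(182, 203) = 7.
screws per bundle = 182 / 7 = 26.

26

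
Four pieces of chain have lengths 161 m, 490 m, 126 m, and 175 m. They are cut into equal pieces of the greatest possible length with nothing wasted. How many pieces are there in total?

Piece length = gcd(161, 490, 126, 175).
161 = 7 × 23
490 = 2 × 5 × 7^2
126 = 2 × 3^2 × 7
175 = 5^2 × 7
gcd(161, 490, 126, 175) = 7.
Total pieces = 161/7 + 490/7 + 126/7 + 175/7 = 23 + 70 + 18 + 25 = 136.

136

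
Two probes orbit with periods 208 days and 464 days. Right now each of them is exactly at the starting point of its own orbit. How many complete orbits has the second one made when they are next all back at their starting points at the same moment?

They are all back at their starting positions together after one LCM of the periods.
208 = 2^4 × 13
464 = 2^4 × 29
LCM(208, 464) = 2^4 × 13 × 29 = 6032.
Orbits for period 464: 6032 / 464 = 13.

13 orbits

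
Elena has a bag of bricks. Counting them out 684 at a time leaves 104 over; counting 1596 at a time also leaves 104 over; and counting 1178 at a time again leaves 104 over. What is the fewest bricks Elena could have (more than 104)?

148532

N − 104 must be a common multiple of 684, 1596, and 1178.
684 = 2^2 × 3^2 × 19
1596 = 2^2 × 3 × 7 × 19
1178 = 2 × 19 × 31
LCM(684, 1596, 1178) = 2^2 × 3^2 × 7 × 19 × 31 = 148428.
Smallest N > 104 is LCM + 104 = 148428 + 104 = 148532.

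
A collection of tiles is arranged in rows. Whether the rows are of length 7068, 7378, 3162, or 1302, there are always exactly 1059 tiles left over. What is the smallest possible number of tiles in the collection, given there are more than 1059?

842151

N − 1059 must be a common multiple of 7068, 7378, 3162, and 1302.
7068 = 2^2 × 3 × 19 × 31
7378 = 2 × 7 × 17 × 31
3162 = 2 × 3 × 17 × 31
1302 = 2 × 3 × 7 × 31
LCM(7068, 7378, 3162, 1302) = 2^2 × 3 × 7 × 17 × 19 × 31 = 841092.
Smallest N > 1059 is LCM + 1059 = 841092 + 1059 = 842151.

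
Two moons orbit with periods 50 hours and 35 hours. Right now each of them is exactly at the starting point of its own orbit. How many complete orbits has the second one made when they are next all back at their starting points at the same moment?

All finish a whole number of cycles simultaneously at t = LCM of the periods.
50 = 2 × 5^2
35 = 5 × 7
LCM(50, 35) = 2 × 5^2 × 7 = 350.
Orbits for period 35: 350 / 35 = 10.

10 orbits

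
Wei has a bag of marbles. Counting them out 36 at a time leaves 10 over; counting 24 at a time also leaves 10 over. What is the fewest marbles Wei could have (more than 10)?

N − 10 must be a common multiple of 36 and 24.
36 = 2^2 × 3^2
24 = 2^3 × 3
LCM(36, 24) = 2^3 × 3^2 = 72.
Smallest N > 10 is LCM + 10 = 72 + 10 = 82.

82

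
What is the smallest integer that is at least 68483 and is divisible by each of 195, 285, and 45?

The integer must be a common multiple of 195, 285, and 45, so a multiple of their LCM.
195 = 3 × 5 × 13
285 = 3 × 5 × 19
45 = 3^2 × 5
LCM(195, 285, 45) = 3^2 × 5 × 13 × 19 = 11115.
Smallest multiple of 11115 that is ≥ 68483: ⌈68483/11115⌉ × 11115 = 7 × 11115 = 77805.

77805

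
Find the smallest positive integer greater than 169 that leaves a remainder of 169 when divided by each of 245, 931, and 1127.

N − 169 must be a common multiple of 245, 931, and 1127.
245 = 5 × 7^2
931 = 7^2 × 19
1127 = 7^2 × 23
LCM(245, 931, 1127) = 5 × 7^2 × 19 × 23 = 107065.
Smallest N > 169 is LCM + 169 = 107065 + 169 = 107234.

107234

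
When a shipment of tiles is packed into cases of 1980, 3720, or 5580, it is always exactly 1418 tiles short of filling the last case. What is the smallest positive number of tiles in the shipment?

Being 1418 short of a full case of size k means N ≡ −1418 (mod k), i.e. N + 1418 is a multiple of each size.
1980 = 2^2 × 3^2 × 5 × 11
3720 = 2^3 × 3 × 5 × 31
5580 = 2^2 × 3^2 × 5 × 31
LCM(1980, 3720, 5580) = 2^3 × 3^2 × 5 × 11 × 31 = 122760.
Smallest positive N is 122760 − 1418 = 121342.

121342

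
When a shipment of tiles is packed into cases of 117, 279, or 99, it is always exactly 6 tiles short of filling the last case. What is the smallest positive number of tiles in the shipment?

39891

Being 6 short of a full case of size k means N ≡ −6 (mod k), i.e. N + 6 is a multiple of each size.
117 = 3^2 × 13
279 = 3^2 × 31
99 = 3^2 × 11
LCM(117, 279, 99) = 3^2 × 11 × 13 × 31 = 39897.
Smallest positive N is 39897 − 6 = 39891.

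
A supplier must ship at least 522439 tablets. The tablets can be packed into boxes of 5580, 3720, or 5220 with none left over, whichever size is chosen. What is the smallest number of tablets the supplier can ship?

647280

The number of tablets must be a common multiple of 5580, 3720, and 5220, so a multiple of their LCM.
5580 = 2^2 × 3^2 × 5 × 31
3720 = 2^3 × 3 × 5 × 31
5220 = 2^2 × 3^2 × 5 × 29
LCM(5580, 3720, 5220) = 2^3 × 3^2 × 5 × 29 × 31 = 323640.
Smallest multiple of 323640 that is ≥ 522439: ⌈522439/323640⌉ × 323640 = 2 × 323640 = 647280.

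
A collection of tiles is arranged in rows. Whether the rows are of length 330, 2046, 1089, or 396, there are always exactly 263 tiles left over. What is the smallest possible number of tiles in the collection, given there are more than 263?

675443

N − 263 must be a common multiple of 330, 2046, 1089, and 396.
330 = 2 × 3 × 5 × 11
2046 = 2 × 3 × 11 × 31
1089 = 3^2 × 11^2
396 = 2^2 × 3^2 × 11
LCM(330, 2046, 1089, 396) = 2^2 × 3^2 × 5 × 11^2 × 31 = 675180.
Smallest N > 263 is LCM + 263 = 675180 + 263 = 675443.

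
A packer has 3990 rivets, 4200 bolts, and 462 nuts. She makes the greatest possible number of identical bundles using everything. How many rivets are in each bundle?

95

Number of bundles = gcd(3990, 4200, 462).
3990 = 2 × 3 × 5 × 7 × 19
4200 = 2^3 × 3 × 5^2 × 7
462 = 2 × 3 × 7 × 11
gcd(3990, 4200, 462) = 2 × 3 × 7 = 42.
rivets per bundle = 3990 / 42 = 95.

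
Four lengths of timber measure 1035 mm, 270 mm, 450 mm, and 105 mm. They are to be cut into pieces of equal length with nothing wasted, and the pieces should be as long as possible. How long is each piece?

The greatest length dividing all of 1035, 270, 450, and 105 is their gcd.
1035 = 3^2 × 5 × 23
270 = 2 × 3^3 × 5
450 = 2 × 3^2 × 5^2
105 = 3 × 5 × 7
gcd(1035, 270, 450, 105) = 3 × 5 = 15.

15 mm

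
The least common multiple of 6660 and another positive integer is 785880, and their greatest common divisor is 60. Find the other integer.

gcd × lcm = product of the two integers, so the other integer is (60 × 785880) / 6660 = 7080.

7080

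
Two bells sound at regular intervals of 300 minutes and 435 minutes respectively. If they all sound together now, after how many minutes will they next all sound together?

8700 minutes

The first simultaneous occurrence is after LCM of the individual periods.
300 = 2^2 × 3 × 5^2
435 = 3 × 5 × 29
LCM(300, 435) = 2^2 × 3 × 5^2 × 29 = 8700.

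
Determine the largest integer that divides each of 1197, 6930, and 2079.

1197 = 3^2 × 7 × 19
6930 = 2 × 3^2 × 5 × 7 × 11
2079 = 3^3 × 7 × 11
gcd(1197, 6930, 2079) = 3^2 × 7 = 63.

63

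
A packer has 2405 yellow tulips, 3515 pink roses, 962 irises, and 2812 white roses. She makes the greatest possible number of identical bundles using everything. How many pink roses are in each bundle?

95

Number of bundles = gcd(2405, 3515, 962, 2812).
2405 = 5 × 13 × 37
3515 = 5 × 19 × 37
962 = 2 × 13 × 37
2812 = 2^2 × 19 × 37
gcd(2405, 3515, 962, 2812) = 37.
pink roses per bundle = 3515 / 37 = 95.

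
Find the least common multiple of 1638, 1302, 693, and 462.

558558

1638 = 2 × 3^2 × 7 × 13
1302 = 2 × 3 × 7 × 31
693 = 3^2 × 7 × 11
462 = 2 × 3 × 7 × 11
LCM(1638, 1302, 693, 462) = 2 × 3^2 × 7 × 11 × 13 × 31 = 558558.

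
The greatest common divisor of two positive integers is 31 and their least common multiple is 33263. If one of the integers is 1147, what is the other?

For two integers, gcd × lcm = product, so the other is (31 × 33263) / 1147 = 1031153 / 1147 = 899.

899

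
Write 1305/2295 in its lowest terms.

29/51

1305 = 3^2 × 5 × 29
2295 = 3^3 × 5 × 17
gcd(1305, 2295) = 3^2 × 5 = 45.
Divide numerator and denominator by 45: 1305/2295 = 29/51.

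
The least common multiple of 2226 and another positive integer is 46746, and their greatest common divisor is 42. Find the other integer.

882

gcd × lcm = product of the two integers, so the other integer is (42 × 46746) / 2226 = 882.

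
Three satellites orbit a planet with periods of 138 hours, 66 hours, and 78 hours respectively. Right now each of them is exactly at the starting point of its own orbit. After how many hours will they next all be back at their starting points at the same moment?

19734 hours

They coincide at every common multiple of the periods; the first is the LCM.
138 = 2 × 3 × 23
66 = 2 × 3 × 11
78 = 2 × 3 × 13
LCM(138, 66, 78) = 2 × 3 × 11 × 13 × 23 = 19734.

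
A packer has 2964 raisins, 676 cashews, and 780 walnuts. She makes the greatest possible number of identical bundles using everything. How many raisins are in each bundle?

Number of bundles = gcd(2964, 676, 780).
2964 = 2^2 × 3 × 13 × 19
676 = 2^2 × 13^2
780 = 2^2 × 3 × 5 × 13
gcd(2964, 676, 780) = 2^2 × 13 = 52.
raisins per bundle = 2964 / 52 = 57.

57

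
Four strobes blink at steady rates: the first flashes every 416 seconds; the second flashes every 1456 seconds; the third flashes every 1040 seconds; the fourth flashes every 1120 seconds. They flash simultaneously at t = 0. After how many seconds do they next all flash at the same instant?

The first simultaneous occurrence is after LCM of the individual periods.
416 = 2^5 × 13
1456 = 2^4 × 7 × 13
1040 = 2^4 × 5 × 13
1120 = 2^5 × 5 × 7
LCM(416, 1456, 1040, 1120) = 2^5 × 5 × 7 × 13 = 14560.

14560 seconds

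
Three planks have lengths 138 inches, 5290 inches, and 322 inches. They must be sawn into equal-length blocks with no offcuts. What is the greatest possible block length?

46 inches

The block length must divide every plank, so the greatest is gcd(138, 5290, 322).
138 = 2 × 3 × 23
5290 = 2 × 5 × 23^2
322 = 2 × 7 × 23
gcd(138, 5290, 322) = 2 × 23 = 46.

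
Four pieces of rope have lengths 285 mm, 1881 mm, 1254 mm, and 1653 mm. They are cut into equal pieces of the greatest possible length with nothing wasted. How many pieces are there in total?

89

Piece length = gcd(285, 1881, 1254, 1653).
285 = 3 × 5 × 19
1881 = 3^2 × 11 × 19
1254 = 2 × 3 × 11 × 19
1653 = 3 × 19 × 29
gcd(285, 1881, 1254, 1653) = 3 × 19 = 57.
Total pieces = 285/57 + 1881/57 + 1254/57 + 1653/57 = 5 + 33 + 22 + 29 = 89.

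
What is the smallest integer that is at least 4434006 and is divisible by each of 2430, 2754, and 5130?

The integer must be a common multiple of 2430, 2754, and 5130, so a multiple of their LCM.
2430 = 2 × 3^5 × 5
2754 = 2 × 3^4 × 17
5130 = 2 × 3^3 × 5 × 19
LCM(2430, 2754, 5130) = 2 × 3^5 × 5 × 17 × 19 = 784890.
Smallest multiple of 784890 that is ≥ 4434006: ⌈4434006/784890⌉ × 784890 = 6 × 784890 = 4709340.

4709340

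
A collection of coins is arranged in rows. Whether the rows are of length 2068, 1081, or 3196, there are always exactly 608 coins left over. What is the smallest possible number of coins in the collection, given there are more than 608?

N − 608 must be a common multiple of 2068, 1081, and 3196.
2068 = 2^2 × 11 × 47
1081 = 23 × 47
3196 = 2^2 × 17 × 47
LCM(2068, 1081, 3196) = 2^2 × 11 × 17 × 23 × 47 = 808588.
Smallest N > 608 is LCM + 608 = 808588 + 608 = 809196.

809196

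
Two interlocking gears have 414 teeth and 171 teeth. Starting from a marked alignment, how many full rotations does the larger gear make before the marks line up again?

19 rotations

They are all back at their starting positions together after one LCM of the periods.
414 = 2 × 3^2 × 23
171 = 3^2 × 19
LCM(414, 171) = 2 × 3^2 × 19 × 23 = 7866.
Rotations for period 414: 7866 / 414 = 19.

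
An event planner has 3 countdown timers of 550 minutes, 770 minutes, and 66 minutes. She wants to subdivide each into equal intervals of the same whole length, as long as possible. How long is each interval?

The interval must divide each timer length; the longest such is the gcd.
550 = 2 × 5^2 × 11
770 = 2 × 5 × 7 × 11
66 = 2 × 3 × 11
gcd(550, 770, 66) = 2 × 11 = 22.

22 minutes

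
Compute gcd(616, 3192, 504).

56

616 = 2^3 × 7 × 11
3192 = 2^3 × 3 × 7 × 19
504 = 2^3 × 3^2 × 7
gcd(616, 3192, 504) = 2^3 × 7 = 56.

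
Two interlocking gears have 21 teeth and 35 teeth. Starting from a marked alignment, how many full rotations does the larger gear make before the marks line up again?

3 rotations

The first common completion time is the LCM of the periods.
21 = 3 × 7
35 = 5 × 7
LCM(21, 35) = 3 × 5 × 7 = 105.
Rotations for period 35: 105 / 35 = 3.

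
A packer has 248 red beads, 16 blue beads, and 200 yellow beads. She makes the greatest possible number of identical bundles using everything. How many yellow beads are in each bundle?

Number of bundles = gcd(248, 16, 200).
248 = 2^3 × 31
16 = 2^4
200 = 2^3 × 5^2
gcd(248, 16, 200) = 2^3 = 8.
yellow beads per bundle = 200 / 8 = 25.

25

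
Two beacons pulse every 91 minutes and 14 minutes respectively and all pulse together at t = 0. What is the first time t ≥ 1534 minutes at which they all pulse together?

1638 minutes

Joint pulses occur at multiples of LCM(91, 14).
91 = 7 × 13
14 = 2 × 7
LCM(91, 14) = 2 × 7 × 13 = 182.
Smallest multiple of 182 that is ≥ 1534: ⌈1534/182⌉ × 182 = 9 × 182 = 1638.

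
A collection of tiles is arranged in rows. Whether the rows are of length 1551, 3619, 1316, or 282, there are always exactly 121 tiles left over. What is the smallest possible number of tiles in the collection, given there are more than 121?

43549

N − 121 must be a common multiple of 1551, 3619, 1316, and 282.
1551 = 3 × 11 × 47
3619 = 7 × 11 × 47
1316 = 2^2 × 7 × 47
282 = 2 × 3 × 47
LCM(1551, 3619, 1316, 282) = 2^2 × 3 × 7 × 11 × 47 = 43428.
Smallest N > 121 is LCM + 121 = 43428 + 121 = 43549.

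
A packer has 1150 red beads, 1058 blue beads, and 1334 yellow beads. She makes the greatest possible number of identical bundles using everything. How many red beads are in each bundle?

25

Number of bundles = gcd(1150, 1058, 1334).
1150 = 2 × 5^2 × 23
1058 = 2 × 23^2
1334 = 2 × 23 × 29
gcd(1150, 1058, 1334) = 2 × 23 = 46.
red beads per bundle = 1150 / 46 = 25.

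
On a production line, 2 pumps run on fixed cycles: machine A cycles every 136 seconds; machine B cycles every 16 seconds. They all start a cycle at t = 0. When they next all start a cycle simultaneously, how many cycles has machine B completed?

All finish a whole number of cycles simultaneously at t = LCM of the periods.
136 = 2^3 × 17
16 = 2^4
LCM(136, 16) = 2^4 × 17 = 272.
Cycles for period 16: 272 / 16 = 17.

17 cycles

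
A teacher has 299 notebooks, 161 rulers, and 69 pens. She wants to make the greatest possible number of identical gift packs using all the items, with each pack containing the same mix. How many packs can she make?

The pack count must divide each quantity, so the greatest is gcd(299, 161, 69).
299 = 13 × 23
161 = 7 × 23
69 = 3 × 23
gcd(299, 161, 69) = 23.

23 packs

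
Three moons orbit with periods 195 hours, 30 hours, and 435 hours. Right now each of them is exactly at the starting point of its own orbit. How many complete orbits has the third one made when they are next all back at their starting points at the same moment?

They are all back at their starting positions together after one LCM of the periods.
195 = 3 × 5 × 13
30 = 2 × 3 × 5
435 = 3 × 5 × 29
LCM(195, 30, 435) = 2 × 3 × 5 × 13 × 29 = 11310.
Orbits for period 435: 11310 / 435 = 26.

26 orbits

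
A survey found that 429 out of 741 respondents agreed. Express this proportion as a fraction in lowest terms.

11/19

429 = 3 × 11 × 13
741 = 3 × 13 × 19
gcd(429, 741) = 3 × 13 = 39.
Divide numerator and denominator by 39: 429/741 = 11/19.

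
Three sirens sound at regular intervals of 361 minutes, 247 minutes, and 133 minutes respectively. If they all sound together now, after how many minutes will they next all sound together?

We need the least common multiple of the intervals.
361 = 19^2
247 = 13 × 19
133 = 7 × 19
LCM(361, 247, 133) = 7 × 13 × 19^2 = 32851.

32851 minutes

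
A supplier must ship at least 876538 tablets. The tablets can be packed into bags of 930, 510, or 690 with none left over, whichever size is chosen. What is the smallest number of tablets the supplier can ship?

1090890

The number of tablets must be a common multiple of 930, 510, and 690, so a multiple of their LCM.
930 = 2 × 3 × 5 × 31
510 = 2 × 3 × 5 × 17
690 = 2 × 3 × 5 × 23
LCM(930, 510, 690) = 2 × 3 × 5 × 17 × 23 × 31 = 363630.
Smallest multiple of 363630 that is ≥ 876538: ⌈876538/363630⌉ × 363630 = 3 × 363630 = 1090890.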